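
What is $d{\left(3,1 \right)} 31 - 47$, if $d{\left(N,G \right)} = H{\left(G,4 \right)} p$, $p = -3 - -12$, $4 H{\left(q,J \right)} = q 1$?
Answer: $\frac{91}{4} \approx 22.75$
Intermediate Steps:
$H{\left(q,J \right)} = \frac{q}{4}$ ($H{\left(q,J \right)} = \frac{q 1}{4} = \frac{q}{4}$)
$p = 9$ ($p = -3 + 12 = 9$)
$d{\left(N,G \right)} = \frac{9 G}{4}$ ($d{\left(N,G \right)} = \frac{G}{4} \cdot 9 = \frac{9 G}{4}$)
$d{\left(3,1 \right)} 31 - 47 = \frac{9}{4} \cdot 1 \cdot 31 - 47 = \frac{9}{4} \cdot 31 - 47 = \frac{279}{4} - 47 = \frac{91}{4}$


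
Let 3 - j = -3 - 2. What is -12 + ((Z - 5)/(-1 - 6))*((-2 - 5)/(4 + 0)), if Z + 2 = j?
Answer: -47/4 ≈ -11.750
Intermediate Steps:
j = 8 (j = 3 - (-3 - 2) = 3 - 1*(-5) = 3 + 5 = 8)
Z = 6 (Z = -2 + 8 = 6)
-12 + ((Z - 5)/(-1 - 6))*((-2 - 5)/(4 + 0)) = -12 + ((6 - 5)/(-1 - 6))*((-2 - 5)/(4 + 0)) = -12 + (1/(-7))*(-7/4) = -12 + (1*(-1/7))*(-7*1/4) = -12 - 1/7*(-7/4) = -12 + 1/4 = -47/4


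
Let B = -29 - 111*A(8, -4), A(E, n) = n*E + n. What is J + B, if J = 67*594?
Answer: 43765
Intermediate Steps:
A(E, n) = n + E*n (A(E, n) = E*n + n = n + E*n)
B = 3967 (B = -29 - (-444)*(1 + 8) = -29 - (-444)*9 = -29 - 111*(-36) = -29 + 3996 = 3967)
J = 39798
J + B = 39798 + 3967 = 43765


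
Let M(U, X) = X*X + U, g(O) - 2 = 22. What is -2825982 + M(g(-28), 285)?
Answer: -2744733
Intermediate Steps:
g(O) = 24 (g(O) = 2 + 22 = 24)
M(U, X) = U + X² (M(U, X) = X² + U = U + X²)
-2825982 + M(g(-28), 285) = -2825982 + (24 + 285²) = -2825982 + (24 + 81225) = -2825982 + 81249 = -2744733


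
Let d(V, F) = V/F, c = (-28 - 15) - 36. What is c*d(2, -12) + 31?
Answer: 265/6 ≈ 44.167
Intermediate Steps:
c = -79 (c = -43 - 36 = -79)
c*d(2, -12) + 31 = -158/(-12) + 31 = -158*(-1)/12 + 31 = -79*(-⅙) + 31 = 79/6 + 31 = 265/6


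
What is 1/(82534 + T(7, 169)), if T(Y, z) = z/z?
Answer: 1/82535 ≈ 1.2116e-5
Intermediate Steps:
T(Y, z) = 1
1/(82534 + T(7, 169)) = 1/(82534 + 1) = 1/82535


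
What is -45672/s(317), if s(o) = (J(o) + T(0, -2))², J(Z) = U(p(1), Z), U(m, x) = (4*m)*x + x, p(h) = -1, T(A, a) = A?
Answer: -15224/301467 ≈ -0.050500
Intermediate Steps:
U(m, x) = x + 4*m*x (U(m, x) = 4*m*x + x = x + 4*m*x)
J(Z) = -3*Z (J(Z) = Z*(1 + 4*(-1)) = Z*(1 - 4) = Z*(-3) = -3*Z)
s(o) = 9*o² (s(o) = (-3*o + 0)² = (-3*o)² = 9*o²)
-45672/s(317) = -45672/(9*317²) = -45672/(9*100489) = -45672/904401 = -45672*1/904401 = -15224/301467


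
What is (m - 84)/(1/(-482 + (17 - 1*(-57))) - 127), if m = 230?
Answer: -59568/51817 ≈ -1.1496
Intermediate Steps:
(m - 84)/(1/(-482 + (17 - 1*(-57))) - 127) = (230 - 84)/(1/(-482 + (17 - 1*(-57))) - 127) = 146/(1/(-482 + (17 + 57)) - 127) = 146/(1/(-482 + 74) - 127) = 146/(1/(-408) - 127) = 146/(-1/408 - 127) = 146/(-51817/408) = 146*(-408/51817) = -59568/51817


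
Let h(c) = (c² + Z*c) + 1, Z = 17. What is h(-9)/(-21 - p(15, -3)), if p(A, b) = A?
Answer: 71/36 ≈ 1.9722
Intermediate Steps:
h(c) = 1 + c² + 17*c (h(c) = (c² + 17*c) + 1 = 1 + c² + 17*c)
h(-9)/(-21 - p(15, -3)) = (1 + (-9)² + 17*(-9))/(-21 - 1*15) = (1 + 81 - 153)/(-21 - 15) = -71/(-36) = -71*(-1/36) = 71/36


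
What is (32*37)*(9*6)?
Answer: 63936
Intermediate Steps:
(32*37)*(9*6) = 1184*54 = 63936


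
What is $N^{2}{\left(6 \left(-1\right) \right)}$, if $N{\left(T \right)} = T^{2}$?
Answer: $1296$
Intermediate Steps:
$N^{2}{\left(6 \left(-1\right) \right)} = \left(\left(6 \left(-1\right)\right)^{2}\right)^{2} = \left(\left(-6\right)^{2}\right)^{2} = 36^{2} = 1296$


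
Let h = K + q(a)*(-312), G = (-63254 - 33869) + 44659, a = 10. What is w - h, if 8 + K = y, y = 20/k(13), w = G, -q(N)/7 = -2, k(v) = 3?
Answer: -144284/3 ≈ -48095.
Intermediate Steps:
q(N) = 14 (q(N) = -7*(-2) = 14)
G = -52464 (G = -97123 + 44659 = -52464)
w = -52464
y = 20/3 ≈ 6.6667
K = -4/3 (K = -8 + 20/3 = -4/3 ≈ -1.3333)
h = -13108/3 (h = -4/3 + 14*(-312) = -4/3 - 4368 = -13108/3 ≈ -4369.3)
w - h = -52464 - 1*(-13108/3) = -52464 + 13108/3 = -144284/3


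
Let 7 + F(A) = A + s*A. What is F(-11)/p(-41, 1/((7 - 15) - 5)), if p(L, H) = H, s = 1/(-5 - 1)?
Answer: 1261/6 ≈ 210.17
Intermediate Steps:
s = -⅙ (s = 1/(-6) = -⅙ ≈ -0.16667)
F(A) = -7 + 5*A/6 (F(A) = -7 + (A - A/6) = -7 + 5*A/6)
F(-11)/p(-41, 1/((7 - 15) - 5)) = (-7 + (⅚)*(-11))/(1/((7 - 15) - 5)) = (-7 - 55/6)/(1/(-8 - 5)) = -97/(6*(1/(-13))) = -97/(6*(-1/13)) = -97/6*(-13) = 1261/6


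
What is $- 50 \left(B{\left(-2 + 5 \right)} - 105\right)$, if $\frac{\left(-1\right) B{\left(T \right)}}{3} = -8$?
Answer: $4050$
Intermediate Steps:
$B{\left(T \right)} = 24$ ($B{\left(T \right)} = \left(-3\right) \left(-8\right) = 24$)
$- 50 \left(B{\left(-2 + 5 \right)} - 105\right) = - 50 \left(24 - 105\right) = \left(-50\right) \left(-81\right) = 4050$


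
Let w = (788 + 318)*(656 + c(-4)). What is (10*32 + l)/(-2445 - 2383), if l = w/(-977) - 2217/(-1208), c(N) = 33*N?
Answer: 320254023/5698082848 ≈ 0.056204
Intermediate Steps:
w = 579544 (w = (788 + 318)*(656 + 33*(-4)) = 1106*(656 - 132) = 1106*524 = 579544)
l = -697923143/1180216 (l = 579544/(-977) - 2217/(-1208) = 579544*(-1/977) - 2217*(-1/1208) = -579544/977 + 2217/1208 = -697923143/1180216 ≈ -591.35)
(10*32 + l)/(-2445 - 2383) = (10*32 - 697923143/1180216)/(-2445 - 2383) = (320 - 697923143/1180216)/(-4828) = -320254023/1180216*(-1/4828) = 320254023/5698082848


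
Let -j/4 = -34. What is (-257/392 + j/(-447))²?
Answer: 28288212481/30703450176 ≈ 0.92134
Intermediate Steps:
j = 136 (j = -4*(-34) = 136)
(-257/392 + j/(-447))² = (-257/392 + 136/(-447))² = (-257*1/392 + 136*(-1/447))² = (-257/392 - 136/447)² = (-168191/175224)² = 28288212481/30703450176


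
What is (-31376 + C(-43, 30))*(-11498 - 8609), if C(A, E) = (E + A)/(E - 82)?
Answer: 2523488821/4 ≈ 6.3087e+8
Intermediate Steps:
C(A, E) = (A + E)/(-82 + E)
(-31376 + C(-43, 30))*(-11498 - 8609) = (-31376 + (-43 + 30)/(-82 + 30))*(-11498 - 8609) = (-31376 - 13/(-52))*(-20107) = (-31376 - 1/52*(-13))*(-20107) = (-31376 + ¼)*(-20107) = -125503/4*(-20107) = 2523488821/4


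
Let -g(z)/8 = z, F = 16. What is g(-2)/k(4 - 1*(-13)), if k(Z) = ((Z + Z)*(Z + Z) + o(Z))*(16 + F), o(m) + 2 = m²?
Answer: 1/2886 ≈ 0.00034650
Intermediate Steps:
g(z) = -8*z
o(m) = -2 + m²
k(Z) = -64 + 160*Z² (k(Z) = ((Z + Z)*(Z + Z) + (-2 + Z²))*(16 + 16) = ((2*Z)*(2*Z) + (-2 + Z²))*32 = (4*Z² + (-2 + Z²))*32 = (-2 + 5*Z²)*32 = -64 + 160*Z²)
g(-2)/k(4 - 1*(-13)) = (-8*(-2))/(-64 + 160*(4 - 1*(-13))²) = 16/(-64 + 160*(4 + 13)²) = 16/(-64 + 160*17²) = 16/(-64 + 160*289) = 16/(-64 + 46240) = 16/46176 = 16*(1/46176) = 1/2886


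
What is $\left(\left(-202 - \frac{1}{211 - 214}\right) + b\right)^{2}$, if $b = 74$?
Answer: $\frac{146689}{9} \approx 16299.0$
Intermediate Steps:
$\left(\left(-202 - \frac{1}{211 - 214}\right) + b\right)^{2} = \left(\left(-202 - \frac{1}{211 - 214}\right) + 74\right)^{2} = \left(\left(-202 - \frac{1}{-3}\right) + 74\right)^{2} = \left(\left(-202 - - \frac{1}{3}\right) + 74\right)^{2} = \left(\left(-202 + \frac{1}{3}\right) + 74\right)^{2} = \left(- \frac{605}{3} + 74\right)^{2} = \left(- \frac{383}{3}\right)^{2} = \frac{146689}{9}$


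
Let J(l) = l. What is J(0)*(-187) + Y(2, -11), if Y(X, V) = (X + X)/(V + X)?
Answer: -4/9 ≈ -0.44444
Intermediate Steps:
Y(X, V) = 2*X/(V + X) (Y(X, V) = (2*X)/(V + X) = 2*X/(V + X))
J(0)*(-187) + Y(2, -11) = 0*(-187) + 2*2/(-11 + 2) = 0 + 2*2/(-9) = 0 + 2*2*(-⅑) = 0 - 4/9 = -4/9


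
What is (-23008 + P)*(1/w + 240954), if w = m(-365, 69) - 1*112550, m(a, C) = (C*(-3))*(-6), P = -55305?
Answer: -2100363104569103/111308 ≈ -1.8870e+10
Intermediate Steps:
m(a, C) = 18*C (m(a, C) = -3*C*(-6) = 18*C)
w = -111308 (w = 18*69 - 1*112550 = 1242 - 112550 = -111308)
(-23008 + P)*(1/w + 240954) = (-23008 - 55305)*(1/(-111308) + 240954) = -78313*(-1/111308 + 240954) = -78313*26820107831/111308 = -2100363104569103/111308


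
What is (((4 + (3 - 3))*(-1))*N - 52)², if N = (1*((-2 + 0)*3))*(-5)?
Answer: 29584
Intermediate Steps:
N = 30 (N = (1*(-2*3))*(-5) = (1*(-6))*(-5) = -6*(-5) = 30)
(((4 + (3 - 3))*(-1))*N - 52)² = (((4 + (3 - 3))*(-1))*30 - 52)² = (((4 + 0)*(-1))*30 - 52)² = ((4*(-1))*30 - 52)² = (-4*30 - 52)² = (-120 - 52)² = (-172)² = 29584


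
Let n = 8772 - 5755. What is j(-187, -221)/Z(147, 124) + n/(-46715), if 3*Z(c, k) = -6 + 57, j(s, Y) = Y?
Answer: -610312/46715 ≈ -13.065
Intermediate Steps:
Z(c, k) = 17 (Z(c, k) = (-6 + 57)/3 = (⅓)*51 = 17)
n = 3017
j(-187, -221)/Z(147, 124) + n/(-46715) = -221/17 + 3017/(-46715) = -221*1/17 + 3017*(-1/46715) = -13 - 3017/46715 = -610312/46715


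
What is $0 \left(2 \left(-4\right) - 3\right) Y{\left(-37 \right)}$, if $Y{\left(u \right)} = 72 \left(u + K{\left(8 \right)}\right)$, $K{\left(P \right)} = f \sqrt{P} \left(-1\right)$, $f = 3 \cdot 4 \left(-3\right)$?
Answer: $0$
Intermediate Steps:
$f = -36$ ($f = 12 \left(-3\right) = -36$)
$K{\left(P \right)} = 36 \sqrt{P}$ ($K{\left(P \right)} = - 36 \sqrt{P} \left(-1\right) = 36 \sqrt{P}$)
$Y{\left(u \right)} = 72 u + 5184 \sqrt{2}$ ($Y{\left(u \right)} = 72 \left(u + 36 \sqrt{8}\right) = 72 \left(u + 36 \cdot 2 \sqrt{2}\right) = 72 \left(u + 72 \sqrt{2}\right) = 72 u + 5184 \sqrt{2}$)
$0 \left(2 \left(-4\right) - 3\right) Y{\left(-37 \right)} = 0 \left(2 \left(-4\right) - 3\right) \left(72 \left(-37\right) + 5184 \sqrt{2}\right) = 0 \left(-8 - 3\right) \left(-2664 + 5184 \sqrt{2}\right) = 0 \left(-11\right) \left(-2664 + 5184 \sqrt{2}\right) = 0 \left(-2664 + 5184 \sqrt{2}\right) = 0$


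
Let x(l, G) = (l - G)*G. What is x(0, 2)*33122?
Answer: -132488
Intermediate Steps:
x(l, G) = G*(l - G)
x(0, 2)*33122 = (2*(0 - 1*2))*33122 = (2*(0 - 2))*33122 = (2*(-2))*33122 = -4*33122 = -132488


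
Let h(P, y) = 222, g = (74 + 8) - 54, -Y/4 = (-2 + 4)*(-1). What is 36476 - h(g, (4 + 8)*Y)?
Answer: 36254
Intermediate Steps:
Y = 8 (Y = -4*(-2 + 4)*(-1) = -8*(-1) = -4*(-2) = 8)
g = 28 (g = 82 - 54 = 28)
36476 - h(g, (4 + 8)*Y) = 36476 - 1*222 = 36476 - 222 = 36254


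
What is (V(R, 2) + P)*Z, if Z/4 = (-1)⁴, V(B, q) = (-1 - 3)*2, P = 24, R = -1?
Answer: 64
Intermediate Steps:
V(B, q) = -8 (V(B, q) = -4*2 = -8)
Z = 4 (Z = 4*(-1)⁴ = 4*1 = 4)
(V(R, 2) + P)*Z = (-8 + 24)*4 = 16*4 = 64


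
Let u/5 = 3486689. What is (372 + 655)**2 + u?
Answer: 18488174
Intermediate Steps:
u = 17433445 (u = 5*3486689 = 17433445)
(372 + 655)**2 + u = (372 + 655)**2 + 17433445 = 1027**2 + 17433445 = 1054729 + 17433445 = 18488174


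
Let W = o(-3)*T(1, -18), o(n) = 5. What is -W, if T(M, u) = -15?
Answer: 75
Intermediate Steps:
W = -75 (W = 5*(-15) = -75)
-W = -1*(-75) = 75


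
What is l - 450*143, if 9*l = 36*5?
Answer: -64330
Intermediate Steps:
l = 20 (l = (36*5)/9 = (⅑)*180 = 20)
l - 450*143 = 20 - 450*143 = 20 - 64350 = -64330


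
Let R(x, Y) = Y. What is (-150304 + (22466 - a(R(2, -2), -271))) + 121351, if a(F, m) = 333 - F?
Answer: -6822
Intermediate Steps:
(-150304 + (22466 - a(R(2, -2), -271))) + 121351 = (-150304 + (22466 - (333 - 1*(-2)))) + 121351 = (-150304 + (22466 - (333 + 2))) + 121351 = (-150304 + (22466 - 1*335)) + 121351 = (-150304 + (22466 - 335)) + 121351 = (-150304 + 22131) + 121351 = -128173 + 121351 = -6822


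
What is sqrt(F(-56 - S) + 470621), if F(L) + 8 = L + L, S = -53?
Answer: sqrt(470607) ≈ 686.01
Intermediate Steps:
F(L) = -8 + 2*L (F(L) = -8 + (L + L) = -8 + 2*L)
sqrt(F(-56 - S) + 470621) = sqrt((-8 + 2*(-56 - 1*(-53))) + 470621) = sqrt((-8 + 2*(-56 + 53)) + 470621) = sqrt((-8 + 2*(-3)) + 470621) = sqrt((-8 - 6) + 470621) = sqrt(-14 + 470621) = sqrt(470607)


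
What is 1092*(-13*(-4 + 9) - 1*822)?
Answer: -968604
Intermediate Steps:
1092*(-13*(-4 + 9) - 1*822) = 1092*(-13*5 - 822) = 1092*(-65 - 822) = 1092*(-887) = -968604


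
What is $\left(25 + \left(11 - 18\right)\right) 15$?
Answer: $270$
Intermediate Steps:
$\left(25 + \left(11 - 18\right)\right) 15 = \left(25 - 7\right) 15 = 18 \cdot 15 = 270$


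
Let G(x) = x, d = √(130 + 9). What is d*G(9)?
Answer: 9*√139 ≈ 106.11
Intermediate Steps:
d = √139 ≈ 11.790
d*G(9) = √139*9 = 9*√139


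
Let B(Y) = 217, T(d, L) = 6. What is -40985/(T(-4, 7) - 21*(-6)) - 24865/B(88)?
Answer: -12175925/28644 ≈ -425.08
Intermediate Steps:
-40985/(T(-4, 7) - 21*(-6)) - 24865/B(88) = -40985/(6 - 21*(-6)) - 24865/217 = -40985/(6 + 126) - 24865*1/217 = -40985/132 - 24865/217 = -12175925/28644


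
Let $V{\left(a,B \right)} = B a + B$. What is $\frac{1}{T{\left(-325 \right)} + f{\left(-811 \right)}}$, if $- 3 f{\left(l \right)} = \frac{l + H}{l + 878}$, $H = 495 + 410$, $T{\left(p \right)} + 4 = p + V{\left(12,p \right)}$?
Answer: $- \frac{201}{915448} \approx -0.00021956$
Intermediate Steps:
$V{\left(a,B \right)} = B + B a$
$T{\left(p \right)} = -4 + 14 p$ ($T{\left(p \right)} = -4 + \left(p + p \left(1 + 12\right)\right) = -4 + \left(p + p 13\right) = -4 + \left(p + 13 p\right) = -4 + 14 p$)
$H = 905$
$f{\left(l \right)} = - \frac{905 + l}{3 \left(878 + l\right)}$ ($f{\left(l \right)} = - \frac{\left(l + 905\right) \frac{1}{l + 878}}{3} = - \frac{\left(905 + l\right) \frac{1}{878 + l}}{3} = - \frac{\frac{1}{878 + l} \left(905 + l\right)}{3} = - \frac{905 + l}{3 \left(878 + l\right)}$)
$\frac{1}{T{\left(-325 \right)} + f{\left(-811 \right)}} = \frac{1}{\left(-4 + 14 \left(-325\right)\right) + \frac{-905 - -811}{3 \left(878 - 811\right)}} = \frac{1}{\left(-4 - 4550\right) + \frac{-905 + 811}{3 \cdot 67}} = \frac{1}{-4554 + \frac{1}{3} \cdot \frac{1}{67} \left(-94\right)} = \frac{1}{-4554 - \frac{94}{201}} = \frac{1}{- \frac{915448}{201}} = - \frac{201}{915448}$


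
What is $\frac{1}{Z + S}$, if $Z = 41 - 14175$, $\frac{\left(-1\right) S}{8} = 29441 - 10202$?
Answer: $- \frac{1}{168046} \approx -5.9508 \cdot 10^{-6}$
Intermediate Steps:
$S = -153912$ ($S = - 8 \left(29441 - 10202\right) = \left(-8\right) 19239 = -153912$)
$Z = -14134$ ($Z = 41 - 14175 = -14134$)
$\frac{1}{Z + S} = \frac{1}{-14134 - 153912} = \frac{1}{-168046} = - \frac{1}{168046}$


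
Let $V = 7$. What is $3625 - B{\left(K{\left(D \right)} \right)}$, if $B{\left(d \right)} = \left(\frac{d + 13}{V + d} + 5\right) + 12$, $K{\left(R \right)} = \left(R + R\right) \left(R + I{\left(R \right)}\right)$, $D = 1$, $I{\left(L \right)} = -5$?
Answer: $3613$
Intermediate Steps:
$K{\left(R \right)} = 2 R \left(-5 + R\right)$ ($K{\left(R \right)} = \left(R + R\right) \left(R - 5\right) = 2 R \left(-5 + R\right)$)
$B{\left(d \right)} = 17 + \frac{13 + d}{7 + d}$ ($B{\left(d \right)} = \left(\frac{d + 13}{7 + d} + 5\right) + 12 = \left(\frac{13 + d}{7 + d} + 5\right) + 12 = \left(5 + \frac{13 + d}{7 + d}\right) + 12 = 17 + \frac{13 + d}{7 + d}$)
$3625 - B{\left(K{\left(D \right)} \right)} = 3625 - \frac{6 \left(22 + 3 \cdot 2 \cdot 1 \left(-5 + 1\right)\right)}{7 + 2 \cdot 1 \left(-5 + 1\right)} = 3625 - \frac{6 \left(22 + 3 \cdot 2 \cdot 1 \left(-4\right)\right)}{7 + 2 \cdot 1 \left(-4\right)} = 3625 - \frac{6 \left(22 + 3 \left(-8\right)\right)}{7 - 8} = 3625 - \frac{6 \left(22 - 24\right)}{-1} = 3625 - 6 \left(-1\right) \left(-2\right) = 3625 - 12 = 3613$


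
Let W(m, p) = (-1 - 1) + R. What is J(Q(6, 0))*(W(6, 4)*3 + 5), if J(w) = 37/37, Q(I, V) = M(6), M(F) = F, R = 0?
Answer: -1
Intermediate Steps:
Q(I, V) = 6
J(w) = 1 (J(w) = 37*(1/37) = 1)
W(m, p) = -2 (W(m, p) = (-1 - 1) + 0 = -2 + 0 = -2)
J(Q(6, 0))*(W(6, 4)*3 + 5) = 1*(-2*3 + 5) = 1*(-6 + 5) = 1*(-1) = -1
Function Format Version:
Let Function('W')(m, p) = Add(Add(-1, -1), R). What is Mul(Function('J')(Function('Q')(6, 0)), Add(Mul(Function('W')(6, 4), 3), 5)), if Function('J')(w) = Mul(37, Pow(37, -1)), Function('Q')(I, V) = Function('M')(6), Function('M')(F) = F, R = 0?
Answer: -1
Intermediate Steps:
Function('Q')(I, V) = 6
Function('J')(w) = 1 (Function('J')(w) = Mul(37, Rational(1, 37)) = 1)
Function('W')(m, p) = -2 (Function('W')(m, p) = Add(Add(-1, -1), 0) = Add(-2, 0) = -2)
Mul(Function('J')(Function('Q')(6, 0)), Add(Mul(Function('W')(6, 4), 3), 5)) = Mul(1, Add(Mul(-2, 3), 5)) = Mul(1, Add(-6, 5)) = Mul(1, -1) = -1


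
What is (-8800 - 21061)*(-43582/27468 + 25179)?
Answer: -1475076216185/1962 ≈ -7.5182e+8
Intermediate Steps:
(-8800 - 21061)*(-43582/27468 + 25179) = -29861*(-43582*1/27468 + 25179) = -29861*(-3113/1962 + 25179) = -29861*49398085/1962 = -1475076216185/1962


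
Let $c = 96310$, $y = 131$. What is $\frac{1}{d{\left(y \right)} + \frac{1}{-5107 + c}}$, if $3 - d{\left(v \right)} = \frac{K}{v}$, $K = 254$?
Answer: $\frac{11947593}{12677348} \approx 0.94244$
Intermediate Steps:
$d{\left(v \right)} = 3 - \frac{254}{v}$
$\frac{1}{d{\left(y \right)} + \frac{1}{-5107 + c}} = \frac{1}{\left(3 - \frac{254}{131}\right) + \frac{1}{-5107 + 96310}} = \frac{1}{\left(3 - \frac{254}{131}\right) + \frac{1}{91203}} = \frac{1}{\frac{139}{131} + \frac{1}{91203}} = \frac{1}{\frac{12677348}{11947593}} = \frac{11947593}{12677348}$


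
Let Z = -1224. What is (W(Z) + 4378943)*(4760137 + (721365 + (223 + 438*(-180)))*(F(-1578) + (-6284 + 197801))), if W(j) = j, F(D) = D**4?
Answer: 17446833809328735722331779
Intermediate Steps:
(W(Z) + 4378943)*(4760137 + (721365 + (223 + 438*(-180)))*(F(-1578) + (-6284 + 197801))) = (-1224 + 4378943)*(4760137 + (721365 + (223 + 438*(-180)))*((-1578)**4 + (-6284 + 197801))) = 4377719*(4760137 + (721365 + (223 - 78840))*(6200518327056 + 191517)) = 4377719*(4760137 + (721365 - 78617)*6200518518573) = 4377719*(4760137 + 642748*6200518518573) = 4377719*(4760137 + 3985370876775758604) = 4377719*3985370876780518741 = 17446833809328735722331779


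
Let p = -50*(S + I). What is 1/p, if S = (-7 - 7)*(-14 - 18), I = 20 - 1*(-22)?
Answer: -1/24500 ≈ -4.0816e-5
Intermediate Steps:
I = 42 (I = 20 + 22 = 42)
S = 448 (S = -14*(-32) = 448)
p = -24500 (p = -50*(448 + 42) = -50*490 = -24500)
1/p = 1/(-24500) = -1/24500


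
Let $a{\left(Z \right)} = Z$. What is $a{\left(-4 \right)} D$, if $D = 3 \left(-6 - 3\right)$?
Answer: $108$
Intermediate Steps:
$D = -27$ ($D = 3 \left(-9\right) = -27$)
$a{\left(-4 \right)} D = \left(-4\right) \left(-27\right) = 108$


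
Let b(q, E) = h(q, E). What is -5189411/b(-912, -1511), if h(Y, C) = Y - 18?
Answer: 5189411/930 ≈ 5580.0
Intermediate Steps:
h(Y, C) = -18 + Y
b(q, E) = -18 + q
-5189411/b(-912, -1511) = -5189411/(-18 - 912) = -5189411/(-930) = -5189411*(-1/930) = 5189411/930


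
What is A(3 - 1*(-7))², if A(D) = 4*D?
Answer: 1600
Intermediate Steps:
A(3 - 1*(-7))² = (4*(3 - 1*(-7)))² = (4*(3 + 7))² = (4*10)² = 40² = 1600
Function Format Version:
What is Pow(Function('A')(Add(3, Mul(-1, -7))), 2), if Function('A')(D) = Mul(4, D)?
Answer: 1600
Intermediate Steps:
Pow(Function('A')(Add(3, Mul(-1, -7))), 2) = Pow(Mul(4, Add(3, Mul(-1, -7))), 2) = Pow(Mul(4, Add(3, 7)), 2) = Pow(Mul(4, 10), 2) = Pow(40, 2) = 1600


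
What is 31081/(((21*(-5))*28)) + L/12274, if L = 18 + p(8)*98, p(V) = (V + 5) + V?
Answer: -187692377/18042780 ≈ -10.403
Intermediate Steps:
p(V) = 5 + 2*V (p(V) = (5 + V) + V = 5 + 2*V)
L = 2076 (L = 18 + (5 + 2*8)*98 = 18 + (5 + 16)*98 = 18 + 21*98 = 18 + 2058 = 2076)
31081/(((21*(-5))*28)) + L/12274 = 31081/(((21*(-5))*28)) + 2076/12274 = 31081/((-105*28)) + 2076*(1/12274) = 31081/(-2940) + 1038/6137 = 31081*(-1/2940) + 1038/6137 = -31081/2940 + 1038/6137 = -187692377/18042780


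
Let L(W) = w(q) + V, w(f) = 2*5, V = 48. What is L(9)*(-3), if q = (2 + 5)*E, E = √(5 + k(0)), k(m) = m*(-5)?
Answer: -174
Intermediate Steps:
k(m) = -5*m
E = √5 (E = √(5 - 5*0) = √(5 + 0) = √5 ≈ 2.2361)
q = 7*√5 (q = (2 + 5)*√5 = 7*√5 ≈ 15.652)
w(f) = 10
L(W) = 58 (L(W) = 10 + 48 = 58)
L(9)*(-3) = 58*(-3) = -174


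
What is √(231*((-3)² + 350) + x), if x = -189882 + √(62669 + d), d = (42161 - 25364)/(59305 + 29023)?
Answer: √(-52151857575972 + 11041*√122233679464778)/22082 ≈ 326.65*I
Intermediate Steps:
d = 16797/88328 ≈ 0.19017
x = -189882 + √122233679464778/44164 (x = -189882 + √(62669 + 16797/88328) = -189882 + √(5535444229/88328) = -189882 + √122233679464778/44164 ≈ -1.8963e+5)
√(231*((-3)² + 350) + x) = √(231*((-3)² + 350) + (-189882 + √122233679464778/44164)) = √(231*(9 + 350) + (-189882 + √122233679464778/44164)) = √(231*359 + (-189882 + √122233679464778/44164)) = √(82929 + (-189882 + √122233679464778/44164)) = √(-106953 + √122233679464778/44164)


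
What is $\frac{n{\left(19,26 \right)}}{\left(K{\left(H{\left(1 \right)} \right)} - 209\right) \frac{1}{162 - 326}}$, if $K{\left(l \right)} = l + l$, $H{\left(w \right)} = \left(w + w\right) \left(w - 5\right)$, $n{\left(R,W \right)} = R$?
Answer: $\frac{3116}{225} \approx 13.849$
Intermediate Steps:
$H{\left(w \right)} = 2 w \left(-5 + w\right)$
$K{\left(l \right)} = 2 l$
$\frac{n{\left(19,26 \right)}}{\left(K{\left(H{\left(1 \right)} \right)} - 209\right) \frac{1}{162 - 326}} = \frac{19}{\left(2 \cdot 2 \cdot 1 \left(-5 + 1\right) - 209\right) \frac{1}{162 - 326}} = \frac{19}{\left(2 \cdot 2 \cdot 1 \left(-4\right) - 209\right) \frac{1}{-164}} = \frac{19}{\left(2 \left(-8\right) - 209\right) \left(- \frac{1}{164}\right)} = \frac{19}{\left(-16 - 209\right) \left(- \frac{1}{164}\right)} = \frac{19}{\left(-225\right) \left(- \frac{1}{164}\right)} = \frac{19}{\frac{225}{164}} = 19 \cdot \frac{164}{225} = \frac{3116}{225}$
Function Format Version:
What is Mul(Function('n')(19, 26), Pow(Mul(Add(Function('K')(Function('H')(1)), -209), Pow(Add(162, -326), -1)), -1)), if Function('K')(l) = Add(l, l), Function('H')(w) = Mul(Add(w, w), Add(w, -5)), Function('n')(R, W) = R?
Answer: Rational(3116, 225) ≈ 13.849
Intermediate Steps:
Function('H')(w) = Mul(2, w, Add(-5, w)) (Function('H')(w) = Mul(Mul(2, w), Add(-5, w)) = Mul(2, w, Add(-5, w)))
Function('K')(l) = Mul(2, l)
Mul(Function('n')(19, 26), Pow(Mul(Add(Function('K')(Function('H')(1)), -209), Pow(Add(162, -326), -1)), -1)) = Mul(19, Pow(Mul(Add(Mul(2, Mul(2, 1, Add(-5, 1))), -209), Pow(Add(162, -326), -1)), -1)) = Mul(19, Pow(Mul(Add(Mul(2, Mul(2, 1, -4)), -209), Pow(-164, -1)), -1)) = Mul(19, Pow(Mul(Add(Mul(2, -8), -209), Rational(-1, 164)), -1)) = Mul(19, Pow(Mul(Add(-16, -209), Rational(-1, 164)), -1)) = Mul(19, Pow(Mul(-225, Rational(-1, 164)), -1)) = Mul(19, Pow(Rational(225, 164), -1)) = Mul(19, Rational(164, 225)) = Rational(3116, 225)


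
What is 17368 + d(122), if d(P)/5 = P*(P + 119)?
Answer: 164378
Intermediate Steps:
d(P) = 5*P*(119 + P) (d(P) = 5*(P*(P + 119)) = 5*(P*(119 + P)) = 5*P*(119 + P))
17368 + d(122) = 17368 + 5*122*(119 + 122) = 17368 + 5*122*241 = 17368 + 147010 = 164378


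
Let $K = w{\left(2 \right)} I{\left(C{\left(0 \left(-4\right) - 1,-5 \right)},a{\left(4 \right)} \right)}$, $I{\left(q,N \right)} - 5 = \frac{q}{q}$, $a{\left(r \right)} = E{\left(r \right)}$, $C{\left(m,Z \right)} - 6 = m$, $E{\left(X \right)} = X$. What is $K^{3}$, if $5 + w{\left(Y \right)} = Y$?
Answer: $-5832$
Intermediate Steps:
$C{\left(m,Z \right)} = 6 + m$
$a{\left(r \right)} = r$
$w{\left(Y \right)} = -5 + Y$
$I{\left(q,N \right)} = 6$ ($I{\left(q,N \right)} = 5 + \frac{q}{q} = 5 + 1 = 6$)
$K = -18$ ($K = \left(-5 + 2\right) 6 = \left(-3\right) 6 = -18$)
$K^{3} = \left(-18\right)^{3} = -5832$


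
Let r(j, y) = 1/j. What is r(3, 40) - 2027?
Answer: -6080/3 ≈ -2026.7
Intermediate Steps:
r(3, 40) - 2027 = 1/3 - 2027 = ⅓ - 2027 = -6080/3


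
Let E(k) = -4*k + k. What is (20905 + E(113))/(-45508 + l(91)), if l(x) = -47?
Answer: -20566/45555 ≈ -0.45145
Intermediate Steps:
E(k) = -3*k
(20905 + E(113))/(-45508 + l(91)) = (20905 - 3*113)/(-45508 - 47) = (20905 - 339)/(-45555) = 20566*(-1/45555) = -20566/45555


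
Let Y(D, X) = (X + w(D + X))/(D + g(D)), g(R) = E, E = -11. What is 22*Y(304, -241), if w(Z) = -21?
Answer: -5764/293 ≈ -19.672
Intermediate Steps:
g(R) = -11
Y(D, X) = (-21 + X)/(-11 + D) (Y(D, X) = (X - 21)/(D - 11) = (-21 + X)/(-11 + D))
22*Y(304, -241) = 22*((-21 - 241)/(-11 + 304)) = 22*(-262/293) = -5764/293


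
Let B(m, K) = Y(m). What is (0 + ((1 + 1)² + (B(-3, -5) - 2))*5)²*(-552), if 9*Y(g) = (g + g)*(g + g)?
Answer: -496800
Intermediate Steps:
Y(g) = 4*g²/9 (Y(g) = ((g + g)*(g + g))/9 = ((2*g)*(2*g))/9 = (4*g²)/9 = 4*g²/9)
B(m, K) = 4*m²/9
(0 + ((1 + 1)² + (B(-3, -5) - 2))*5)²*(-552) = (0 + ((1 + 1)² + ((4/9)*(-3)² - 2))*5)²*(-552) = (0 + (2² + ((4/9)*9 - 2))*5)²*(-552) = (0 + (4 + (4 - 2))*5)²*(-552) = (0 + (4 + 2)*5)²*(-552) = (0 + 6*5)²*(-552) = (0 + 30)²*(-552) = 30²*(-552) = 900*(-552) = -496800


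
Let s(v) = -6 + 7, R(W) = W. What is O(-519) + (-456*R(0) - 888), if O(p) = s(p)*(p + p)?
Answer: -1926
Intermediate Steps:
s(v) = 1
O(p) = 2*p (O(p) = 1*(p + p) = 1*(2*p) = 2*p)
O(-519) + (-456*R(0) - 888) = 2*(-519) + (-456*0 - 888) = -1038 + (0 - 888) = -1038 - 888 = -1926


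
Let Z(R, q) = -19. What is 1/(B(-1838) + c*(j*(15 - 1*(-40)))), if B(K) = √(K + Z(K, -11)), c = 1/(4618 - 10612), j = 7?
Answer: -2307690/66718511077 - 35928036*I*√1857/66718511077 ≈ -3.4588e-5 - 0.023206*I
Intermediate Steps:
c = -1/5994 (c = 1/(-5994) = -1/5994 ≈ -0.00016683)
B(K) = √(-19 + K) (B(K) = √(K - 19) = √(-19 + K))
1/(B(-1838) + c*(j*(15 - 1*(-40)))) = 1/(√(-19 - 1838) - 7*(15 - 1*(-40))/5994) = 1/(√(-1857) - 7*(15 + 40)/5994) = 1/(I*√1857 - 7*55/5994) = 1/(I*√1857 - 1/5994*385) = 1/(I*√1857 - 385/5994) = 1/(-385/5994 + I*√1857)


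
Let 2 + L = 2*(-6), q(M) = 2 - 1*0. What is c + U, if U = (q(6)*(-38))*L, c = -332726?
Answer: -331662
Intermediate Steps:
q(M) = 2 (q(M) = 2 + 0 = 2)
L = -14 (L = -2 + 2*(-6) = -2 - 12 = -14)
U = 1064 (U = (2*(-38))*(-14) = -76*(-14) = 1064)
c + U = -332726 + 1064 = -331662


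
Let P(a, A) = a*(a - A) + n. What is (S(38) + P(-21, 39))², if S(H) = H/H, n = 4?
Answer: 1600225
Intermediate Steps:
S(H) = 1
P(a, A) = 4 + a*(a - A) (P(a, A) = a*(a - A) + 4 = 4 + a*(a - A))
(S(38) + P(-21, 39))² = (1 + (4 + (-21)² - 1*39*(-21)))² = (1 + (4 + 441 + 819))² = (1 + 1264)² = 1265² = 1600225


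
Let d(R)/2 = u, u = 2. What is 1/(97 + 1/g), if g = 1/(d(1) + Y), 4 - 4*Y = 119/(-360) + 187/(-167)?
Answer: 240480/24616153 ≈ 0.0097692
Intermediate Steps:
d(R) = 4 (d(R) = 2*2 = 4)
Y = 327673/240480 (Y = 1 - (119/(-360) + 187/(-167))/4 = 1 - (119*(-1/360) + 187*(-1/167))/4 = 1 - (-119/360 - 187/167)/4 = 1 - ¼*(-87193/60120) = 1 + 87193/240480 = 327673/240480 ≈ 1.3626)
g = 240480/1289593 (g = 1/(4 + 327673/240480) = 1/(1289593/240480) = 240480/1289593 ≈ 0.18648)
1/(97 + 1/g) = 1/(97 + 1/(240480/1289593)) = 1/(97 + 1289593/240480) = 1/(24616153/240480) = 240480/24616153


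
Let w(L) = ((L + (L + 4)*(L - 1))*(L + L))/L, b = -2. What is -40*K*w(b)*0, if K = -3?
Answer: 0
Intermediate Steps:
w(L) = 2*L + 2*(-1 + L)*(4 + L) (w(L) = ((L + (4 + L)*(-1 + L))*(2*L))/L = ((L + (-1 + L)*(4 + L))*(2*L))/L = (2*L*(L + (-1 + L)*(4 + L)))/L = 2*L + 2*(-1 + L)*(4 + L))
-40*K*w(b)*0 = -40*(-3*(-8 + 2*(-2)² + 8*(-2)))*0 = -40*(-3*(-8 + 2*4 - 16))*0 = -40*(-3*(-8 + 8 - 16))*0 = -40*(-3*(-16))*0 = -1920*0 = -40*0 = 0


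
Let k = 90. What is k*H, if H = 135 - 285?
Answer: -13500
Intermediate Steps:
H = -150
k*H = 90*(-150) = -13500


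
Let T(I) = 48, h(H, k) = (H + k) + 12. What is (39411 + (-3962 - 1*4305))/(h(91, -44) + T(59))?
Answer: 31144/107 ≈ 291.07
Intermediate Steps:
h(H, k) = 12 + H + k
(39411 + (-3962 - 1*4305))/(h(91, -44) + T(59)) = (39411 + (-3962 - 1*4305))/((12 + 91 - 44) + 48) = (39411 + (-3962 - 4305))/(59 + 48) = (39411 - 8267)/107 = 31144*(1/107) = 31144/107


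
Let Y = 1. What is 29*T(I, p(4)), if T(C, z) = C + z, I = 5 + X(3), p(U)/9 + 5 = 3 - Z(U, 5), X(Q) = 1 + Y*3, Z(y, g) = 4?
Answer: -1305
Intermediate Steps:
X(Q) = 4 (X(Q) = 1 + 1*3 = 1 + 3 = 4)
p(U) = -54 (p(U) = -45 + 9*(3 - 1*4) = -45 + 9*(3 - 4) = -45 + 9*(-1) = -45 - 9 = -54)
I = 9 (I = 5 + 4 = 9)
29*T(I, p(4)) = 29*(9 - 54) = 29*(-45) = -1305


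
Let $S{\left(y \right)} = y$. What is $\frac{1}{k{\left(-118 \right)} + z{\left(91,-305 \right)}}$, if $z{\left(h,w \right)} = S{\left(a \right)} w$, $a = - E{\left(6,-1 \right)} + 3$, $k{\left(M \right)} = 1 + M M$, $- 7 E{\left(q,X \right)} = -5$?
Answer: $\frac{7}{92595} \approx 7.5598 \cdot 10^{-5}$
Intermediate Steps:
$E{\left(q,X \right)} = \frac{5}{7}$ ($E{\left(q,X \right)} = \left(- \frac{1}{7}\right) \left(-5\right) = \frac{5}{7}$)
$k{\left(M \right)} = 1 + M^{2}$
$a = \frac{16}{7}$ ($a = \left(-1\right) \frac{5}{7} + 3 = - \frac{5}{7} + 3 = \frac{16}{7} \approx 2.2857$)
$z{\left(h,w \right)} = \frac{16 w}{7}$
$\frac{1}{k{\left(-118 \right)} + z{\left(91,-305 \right)}} = \frac{1}{\left(1 + \left(-118\right)^{2}\right) + \frac{16}{7} \left(-305\right)} = \frac{1}{\left(1 + 13924\right) - \frac{4880}{7}} = \frac{1}{13925 - \frac{4880}{7}} = \frac{1}{\frac{92595}{7}} = \frac{7}{92595}$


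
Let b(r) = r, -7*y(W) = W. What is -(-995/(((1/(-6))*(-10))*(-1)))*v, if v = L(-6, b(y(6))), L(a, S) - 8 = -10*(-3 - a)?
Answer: 13134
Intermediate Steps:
y(W) = -W/7
L(a, S) = 38 + 10*a (L(a, S) = 8 - 10*(-3 - a) = 8 + (30 + 10*a) = 38 + 10*a)
v = -22 (v = 38 + 10*(-6) = 38 - 60 = -22)
-(-995/(((1/(-6))*(-10))*(-1)))*v = -(-995/(((1/(-6))*(-10))*(-1)))*(-22) = -(-995/(((1*(-⅙))*(-10))*(-1)))*(-22) = -(-995/(-⅙*(-10)*(-1)))*(-22) = -(-995/((5/3)*(-1)))*(-22) = -(-995/(-5/3))*(-22) = -(-995*(-⅗))*(-22) = -597*(-22) = -1*(-13134) = 13134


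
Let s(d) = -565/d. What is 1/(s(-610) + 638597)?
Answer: 122/77908947 ≈ 1.5659e-6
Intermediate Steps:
1/(s(-610) + 638597) = 1/(-565/(-610) + 638597) = 1/(-565*(-1/610) + 638597) = 1/(113/122 + 638597) = 1/(77908947/122) = 122/77908947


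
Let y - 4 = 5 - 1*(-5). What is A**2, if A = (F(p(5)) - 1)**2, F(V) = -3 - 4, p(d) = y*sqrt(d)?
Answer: 4096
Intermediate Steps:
y = 14 (y = 4 + (5 - 1*(-5)) = 4 + (5 + 5) = 4 + 10 = 14)
p(d) = 14*sqrt(d)
F(V) = -7
A = 64 (A = (-7 - 1)**2 = (-8)**2 = 64)
A**2 = 64**2 = 4096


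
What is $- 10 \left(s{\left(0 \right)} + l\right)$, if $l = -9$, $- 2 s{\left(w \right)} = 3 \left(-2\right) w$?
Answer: $90$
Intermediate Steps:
$s{\left(w \right)} = 3 w$ ($s{\left(w \right)} = - \frac{3 \left(-2\right) w}{2} = - \frac{\left(-6\right) w}{2} = 3 w$)
$- 10 \left(s{\left(0 \right)} + l\right) = - 10 \left(3 \cdot 0 - 9\right) = - 10 \left(0 - 9\right) = \left(-10\right) \left(-9\right) = 90$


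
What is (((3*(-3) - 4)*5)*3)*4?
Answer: -780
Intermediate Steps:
(((3*(-3) - 4)*5)*3)*4 = (((-9 - 4)*5)*3)*4 = (-13*5*3)*4 = -65*3*4 = -195*4 = -780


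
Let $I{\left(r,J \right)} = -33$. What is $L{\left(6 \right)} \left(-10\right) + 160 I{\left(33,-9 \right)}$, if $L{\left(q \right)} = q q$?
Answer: $-5640$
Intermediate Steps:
$L{\left(q \right)} = q^{2}$
$L{\left(6 \right)} \left(-10\right) + 160 I{\left(33,-9 \right)} = 6^{2} \left(-10\right) + 160 \left(-33\right) = 36 \left(-10\right) - 5280 = -360 - 5280 = -5640$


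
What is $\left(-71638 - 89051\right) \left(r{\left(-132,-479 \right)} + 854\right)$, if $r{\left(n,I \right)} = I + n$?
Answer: $-39047427$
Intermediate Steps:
$\left(-71638 - 89051\right) \left(r{\left(-132,-479 \right)} + 854\right) = \left(-71638 - 89051\right) \left(\left(-479 - 132\right) + 854\right) = - 160689 \left(-611 + 854\right) = \left(-160689\right) 243 = -39047427$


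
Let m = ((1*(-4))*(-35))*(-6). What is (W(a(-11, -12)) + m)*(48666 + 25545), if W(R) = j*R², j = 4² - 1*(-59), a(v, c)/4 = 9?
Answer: 7150971960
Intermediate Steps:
m = -840 (m = -4*(-35)*(-6) = 140*(-6) = -840)
a(v, c) = 36 (a(v, c) = 4*9 = 36)
j = 75 (j = 16 + 59 = 75)
W(R) = 75*R²
(W(a(-11, -12)) + m)*(48666 + 25545) = (75*36² - 840)*(48666 + 25545) = (75*1296 - 840)*74211 = (97200 - 840)*74211 = 96360*74211 = 7150971960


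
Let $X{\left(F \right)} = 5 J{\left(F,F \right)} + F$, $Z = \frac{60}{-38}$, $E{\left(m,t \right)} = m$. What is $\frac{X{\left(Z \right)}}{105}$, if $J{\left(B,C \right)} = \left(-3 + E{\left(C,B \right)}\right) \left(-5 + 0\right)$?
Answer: $\frac{143}{133} \approx 1.0752$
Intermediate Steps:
$J{\left(B,C \right)} = 15 - 5 C$ ($J{\left(B,C \right)} = \left(-3 + C\right) \left(-5 + 0\right) = \left(-3 + C\right) \left(-5\right) = 15 - 5 C$)
$Z = - \frac{30}{19}$ ($Z = 60 \left(- \frac{1}{38}\right) = - \frac{30}{19} \approx -1.5789$)
$X{\left(F \right)} = 75 - 24 F$ ($X{\left(F \right)} = 5 \left(15 - 5 F\right) + F = \left(75 - 25 F\right) + F = 75 - 24 F$)
$\frac{X{\left(Z \right)}}{105} = \frac{75 - - \frac{720}{19}}{105} = \left(75 + \frac{720}{19}\right) \frac{1}{105} = \frac{2145}{19} \cdot \frac{1}{105} = \frac{143}{133}$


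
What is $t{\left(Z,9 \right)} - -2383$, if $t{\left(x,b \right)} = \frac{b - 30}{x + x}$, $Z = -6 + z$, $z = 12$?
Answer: $\frac{9525}{4} \approx 2381.3$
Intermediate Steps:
$Z = 6$ ($Z = -6 + 12 = 6$)
$t{\left(x,b \right)} = \frac{-30 + b}{2 x}$
$t{\left(Z,9 \right)} - -2383 = \frac{-30 + 9}{2 \cdot 6} - -2383 = \frac{1}{2} \cdot \frac{1}{6} \left(-21\right) + 2383 = - \frac{7}{4} + 2383 = \frac{9525}{4}$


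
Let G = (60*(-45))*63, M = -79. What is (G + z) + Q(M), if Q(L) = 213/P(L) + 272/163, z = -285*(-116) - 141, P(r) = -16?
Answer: -357798415/2608 ≈ -1.3719e+5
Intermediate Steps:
z = 32919 (z = 33060 - 141 = 32919)
Q(L) = -30367/2608 (Q(L) = 213/(-16) + 272/163 = 213*(-1/16) + 272*(1/163) = -213/16 + 272/163 = -30367/2608)
G = -170100 (G = -2700*63 = -170100)
(G + z) + Q(M) = (-170100 + 32919) - 30367/2608 = -137181 - 30367/2608 = -357798415/2608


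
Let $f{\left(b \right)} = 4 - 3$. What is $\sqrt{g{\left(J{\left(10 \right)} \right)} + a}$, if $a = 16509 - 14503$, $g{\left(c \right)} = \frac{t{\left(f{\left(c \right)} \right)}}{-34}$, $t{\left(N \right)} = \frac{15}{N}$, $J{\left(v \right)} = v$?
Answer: $\frac{\sqrt{2318426}}{34} \approx 44.783$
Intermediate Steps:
$f{\left(b \right)} = 1$ ($f{\left(b \right)} = 4 - 3 = 1$)
$g{\left(c \right)} = - \frac{15}{34}$ ($g{\left(c \right)} = \frac{15 \cdot 1^{-1}}{-34} = 15 \cdot 1 \left(- \frac{1}{34}\right) = 15 \left(- \frac{1}{34}\right) = - \frac{15}{34}$)
$a = 2006$
$\sqrt{g{\left(J{\left(10 \right)} \right)} + a} = \sqrt{- \frac{15}{34} + 2006} = \sqrt{\frac{68189}{34}} = \frac{\sqrt{2318426}}{34}$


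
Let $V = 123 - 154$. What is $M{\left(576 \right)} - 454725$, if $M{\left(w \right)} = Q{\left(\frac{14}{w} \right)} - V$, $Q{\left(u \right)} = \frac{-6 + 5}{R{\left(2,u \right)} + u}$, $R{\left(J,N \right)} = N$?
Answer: $- \frac{3183002}{7} \approx -4.5471 \cdot 10^{5}$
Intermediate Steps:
$V = -31$ ($V = 123 - 154 = -31$)
$Q{\left(u \right)} = - \frac{1}{2 u}$ ($Q{\left(u \right)} = \frac{-6 + 5}{u + u} = - \frac{1}{2 u}$)
$M{\left(w \right)} = 31 - \frac{w}{28}$ ($M{\left(w \right)} = - \frac{1}{2 \frac{14}{w}} - -31 = - \frac{\frac{1}{14} w}{2} + 31 = - \frac{w}{28} + 31 = 31 - \frac{w}{28}$)
$M{\left(576 \right)} - 454725 = \left(31 - \frac{144}{7}\right) - 454725 = \frac{73}{7} - 454725 = - \frac{3183002}{7}$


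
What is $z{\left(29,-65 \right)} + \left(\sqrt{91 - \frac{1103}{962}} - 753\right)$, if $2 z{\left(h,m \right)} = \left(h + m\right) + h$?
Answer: $- \frac{1513}{2} + \frac{\sqrt{83154318}}{962} \approx -747.02$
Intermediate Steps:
$z{\left(h,m \right)} = h + \frac{m}{2}$ ($z{\left(h,m \right)} = \frac{\left(h + m\right) + h}{2} = \frac{m + 2 h}{2} = h + \frac{m}{2}$)
$z{\left(29,-65 \right)} + \left(\sqrt{91 - \frac{1103}{962}} - 753\right) = \left(29 + \frac{1}{2} \left(-65\right)\right) + \left(\sqrt{91 - \frac{1103}{962}} - 753\right) = \left(29 - \frac{65}{2}\right) - \left(753 - \sqrt{91 - \frac{1103}{962}}\right) = - \frac{7}{2} - \left(753 - \sqrt{91 - \frac{1103}{962}}\right) = - \frac{7}{2} - \left(753 - \sqrt{\frac{86439}{962}}\right) = - \frac{7}{2} - \left(753 - \frac{\sqrt{83154318}}{962}\right) = - \frac{1513}{2} + \frac{\sqrt{83154318}}{962}$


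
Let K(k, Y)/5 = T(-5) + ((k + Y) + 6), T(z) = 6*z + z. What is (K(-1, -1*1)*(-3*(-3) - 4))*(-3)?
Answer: 2325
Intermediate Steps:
T(z) = 7*z
K(k, Y) = -145 + 5*Y + 5*k (K(k, Y) = 5*(7*(-5) + ((k + Y) + 6)) = 5*(-35 + ((Y + k) + 6)) = 5*(-35 + (6 + Y + k)) = 5*(-29 + Y + k) = -145 + 5*Y + 5*k)
(K(-1, -1*1)*(-3*(-3) - 4))*(-3) = ((-145 + 5*(-1*1) + 5*(-1))*(-3*(-3) - 4))*(-3) = ((-145 + 5*(-1) - 5)*(9 - 4))*(-3) = ((-145 - 5 - 5)*5)*(-3) = -155*5*(-3) = -775*(-3) = 2325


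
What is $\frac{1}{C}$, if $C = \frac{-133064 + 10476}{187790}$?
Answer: $- \frac{93895}{61294} \approx -1.5319$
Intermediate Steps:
$C = - \frac{61294}{93895}$ ($C = \left(-122588\right) \frac{1}{187790} = - \frac{61294}{93895} \approx -0.65279$)
$\frac{1}{C} = \frac{1}{- \frac{61294}{93895}} = - \frac{93895}{61294}$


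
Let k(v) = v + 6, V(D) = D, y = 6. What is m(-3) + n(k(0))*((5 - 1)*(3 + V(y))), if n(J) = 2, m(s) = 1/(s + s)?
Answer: 431/6 ≈ 71.833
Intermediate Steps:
k(v) = 6 + v
m(s) = 1/(2*s)
m(-3) + n(k(0))*((5 - 1)*(3 + V(y))) = (½)/(-3) + 2*((5 - 1)*(3 + 6)) = (½)*(-⅓) + 2*(4*9) = -⅙ + 2*36 = -⅙ + 72 = 431/6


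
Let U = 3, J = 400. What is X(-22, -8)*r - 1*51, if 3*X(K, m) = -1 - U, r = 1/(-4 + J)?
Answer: -15148/297 ≈ -51.003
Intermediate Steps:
r = 1/396 (r = 1/(-4 + 400) = 1/396 ≈ 0.0025253)
X(K, m) = -4/3 (X(K, m) = (-1 - 1*3)/3 = (-1 - 3)/3 = (1/3)*(-4) = -4/3)
X(-22, -8)*r - 1*51 = -4/3*1/396 - 1*51 = -1/297 - 51 = -15148/297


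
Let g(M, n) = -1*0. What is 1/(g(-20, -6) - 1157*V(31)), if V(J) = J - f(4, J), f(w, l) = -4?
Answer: -1/40495 ≈ -2.4694e-5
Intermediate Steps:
g(M, n) = 0
V(J) = 4 + J (V(J) = J - 1*(-4) = J + 4 = 4 + J)
1/(g(-20, -6) - 1157*V(31)) = 1/(0 - 1157*(4 + 31)) = 1/(0 - 1157*35) = 1/(0 - 40495) = 1/(-40495) = -1/40495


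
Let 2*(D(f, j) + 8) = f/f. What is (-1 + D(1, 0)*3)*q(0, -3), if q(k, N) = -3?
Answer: 141/2 ≈ 70.500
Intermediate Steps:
D(f, j) = -15/2 (D(f, j) = -8 + (f/f)/2 = -8 + (½)*1 = -8 + ½ = -15/2)
(-1 + D(1, 0)*3)*q(0, -3) = (-1 - 15/2*3)*(-3) = (-1 - 45/2)*(-3) = -47/2*(-3) = 141/2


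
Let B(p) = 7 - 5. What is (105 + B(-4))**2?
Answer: 11449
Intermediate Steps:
B(p) = 2
(105 + B(-4))**2 = (105 + 2)**2 = 107**2 = 11449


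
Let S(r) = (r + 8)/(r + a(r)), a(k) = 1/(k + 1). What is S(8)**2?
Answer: 20736/5329 ≈ 3.8912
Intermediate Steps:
a(k) = 1/(1 + k)
S(r) = (8 + r)/(r + 1/(1 + r)) (S(r) = (r + 8)/(r + 1/(1 + r)) = (8 + r)/(r + 1/(1 + r)))
S(8)**2 = ((1 + 8)*(8 + 8)/(1 + 8*(1 + 8)))**2 = (9*16/(1 + 8*9))**2 = (9*16/(1 + 72))**2 = (9*16/73)**2 = ((1/73)*9*16)**2 = (144/73)**2 = 20736/5329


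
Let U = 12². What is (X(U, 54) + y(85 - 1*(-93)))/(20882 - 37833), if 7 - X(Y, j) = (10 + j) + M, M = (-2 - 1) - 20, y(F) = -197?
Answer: 21/1541 ≈ 0.013628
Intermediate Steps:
M = -23 (M = -3 - 20 = -23)
U = 144
X(Y, j) = 20 - j (X(Y, j) = 7 - ((10 + j) - 23) = 7 - (-13 + j) = 7 + (13 - j) = 20 - j)
(X(U, 54) + y(85 - 1*(-93)))/(20882 - 37833) = ((20 - 1*54) - 197)/(20882 - 37833) = ((20 - 54) - 197)/(-16951) = (-34 - 197)*(-1/16951) = -231*(-1/16951) = 21/1541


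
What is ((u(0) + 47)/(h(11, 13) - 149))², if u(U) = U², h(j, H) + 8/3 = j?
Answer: 19881/178084 ≈ 0.11164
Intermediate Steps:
h(j, H) = -8/3 + j
((u(0) + 47)/(h(11, 13) - 149))² = ((0² + 47)/((-8/3 + 11) - 149))² = ((0 + 47)/(25/3 - 149))² = (47/(-422/3))² = (47*(-3/422))² = (-141/422)² = 19881/178084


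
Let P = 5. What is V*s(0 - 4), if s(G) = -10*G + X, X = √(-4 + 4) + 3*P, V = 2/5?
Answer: 22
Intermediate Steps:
V = ⅖ (V = 2*(⅕) = ⅖ ≈ 0.40000)
X = 15 (X = √(-4 + 4) + 3*5 = √0 + 15 = 0 + 15 = 15)
s(G) = 15 - 10*G (s(G) = -10*G + 15 = 15 - 10*G)
V*s(0 - 4) = 2*(15 - 10*(0 - 4))/5 = 2*(15 - 10*(-4))/5 = 2*(15 + 40)/5 = (⅖)*55 = 22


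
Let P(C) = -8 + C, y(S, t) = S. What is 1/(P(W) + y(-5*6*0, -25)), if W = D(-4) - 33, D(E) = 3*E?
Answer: -1/53 ≈ -0.018868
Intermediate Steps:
W = -45 (W = 3*(-4) - 33 = -12 - 33 = -45)
1/(P(W) + y(-5*6*0, -25)) = 1/((-8 - 45) - 5*6*0) = 1/(-53 - 30*0) = 1/(-53 + 0) = 1/(-53) = -1/53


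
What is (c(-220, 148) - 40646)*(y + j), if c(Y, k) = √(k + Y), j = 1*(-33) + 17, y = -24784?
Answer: 1008020800 - 148800*I*√2 ≈ 1.008e+9 - 2.1044e+5*I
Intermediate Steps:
j = -16 (j = -33 + 17 = -16)
c(Y, k) = √(Y + k)
(c(-220, 148) - 40646)*(y + j) = (√(-220 + 148) - 40646)*(-24784 - 16) = (√(-72) - 40646)*(-24800) = (6*I*√2 - 40646)*(-24800) = (-40646 + 6*I*√2)*(-24800) = 1008020800 - 148800*I*√2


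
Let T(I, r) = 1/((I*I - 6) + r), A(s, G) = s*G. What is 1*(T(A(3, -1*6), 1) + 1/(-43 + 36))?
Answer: -312/2233 ≈ -0.13972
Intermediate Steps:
A(s, G) = G*s
T(I, r) = 1/(-6 + r + I**2) (T(I, r) = 1/((I**2 - 6) + r) = 1/((-6 + I**2) + r) = 1/(-6 + r + I**2))
1*(T(A(3, -1*6), 1) + 1/(-43 + 36)) = 1*(1/(-6 + 1 + (-1*6*3)**2) + 1/(-43 + 36)) = 1*(1/(-6 + 1 + (-6*3)**2) + 1/(-7)) = 1*(1/(-6 + 1 + (-18)**2) - 1/7) = 1*(1/(-6 + 1 + 324) - 1/7) = 1*(1/319 - 1/7) = 1*(-312/2233) = -312/2233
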